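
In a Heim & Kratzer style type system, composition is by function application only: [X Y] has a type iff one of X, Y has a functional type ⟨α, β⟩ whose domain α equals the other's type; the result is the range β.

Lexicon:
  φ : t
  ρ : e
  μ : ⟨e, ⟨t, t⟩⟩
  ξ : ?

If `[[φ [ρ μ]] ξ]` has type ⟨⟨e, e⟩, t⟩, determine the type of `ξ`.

⟨t, ⟨⟨e, e⟩, t⟩⟩

[[φ [ρ μ]] ξ] must have type ⟨⟨e, e⟩, t⟩. The sister [φ [ρ μ]] has type t; that is not a function onto ⟨⟨e, e⟩, t⟩, so ξ must be the functor, of type ⟨t, ⟨⟨e, e⟩, t⟩⟩.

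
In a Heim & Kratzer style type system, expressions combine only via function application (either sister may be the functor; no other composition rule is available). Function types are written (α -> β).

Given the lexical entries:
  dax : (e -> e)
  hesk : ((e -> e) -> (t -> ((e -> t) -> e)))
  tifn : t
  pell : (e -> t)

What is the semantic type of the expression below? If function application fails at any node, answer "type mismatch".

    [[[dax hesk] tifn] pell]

e

[dax hesk]: hesk is ((e -> e) -> (t -> ((e -> t) -> e))), dax is (e -> e); result (t -> ((e -> t) -> e)).
[[dax hesk] tifn]: [dax hesk] is (t -> ((e -> t) -> e)), tifn is t; result ((e -> t) -> e).
[[[dax hesk] tifn] pell]: [[dax hesk] tifn] is ((e -> t) -> e), pell is (e -> t); result e.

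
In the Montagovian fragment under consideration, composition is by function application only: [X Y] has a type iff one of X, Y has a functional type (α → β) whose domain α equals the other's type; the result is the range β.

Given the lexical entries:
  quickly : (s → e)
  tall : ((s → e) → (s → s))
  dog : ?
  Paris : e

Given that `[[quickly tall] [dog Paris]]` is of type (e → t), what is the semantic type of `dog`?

For [[quickly tall] [dog Paris]] to have type (e → t) with [quickly tall] of type (s → s), [dog Paris] must be the function: [dog Paris] : ((s → s) → (e → t)).
For [dog Paris] to have type ((s → s) → (e → t)) with Paris of type e, dog must be the function: dog : (e → ((s → s) → (e → t))).

(e → ((s → s) → (e → t)))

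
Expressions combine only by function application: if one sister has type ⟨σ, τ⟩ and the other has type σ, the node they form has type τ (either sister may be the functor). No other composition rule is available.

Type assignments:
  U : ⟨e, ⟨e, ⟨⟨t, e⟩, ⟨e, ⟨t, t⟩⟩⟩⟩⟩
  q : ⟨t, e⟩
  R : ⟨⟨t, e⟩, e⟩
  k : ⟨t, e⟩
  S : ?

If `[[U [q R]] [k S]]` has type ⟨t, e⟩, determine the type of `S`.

[[U [q R]] [k S]] is required to be ⟨t, e⟩. [U [q R]] : ⟨e, ⟨⟨t, e⟩, ⟨e, ⟨t, t⟩⟩⟩⟩ cannot yield ⟨t, e⟩ as functor, so [k S] : ⟨⟨e, ⟨⟨t, e⟩, ⟨e, ⟨t, t⟩⟩⟩⟩, ⟨t, e⟩⟩.
[k S] is required to be ⟨⟨e, ⟨⟨t, e⟩, ⟨e, ⟨t, t⟩⟩⟩⟩, ⟨t, e⟩⟩. k : ⟨t, e⟩ cannot yield ⟨⟨e, ⟨⟨t, e⟩, ⟨e, ⟨t, t⟩⟩⟩⟩, ⟨t, e⟩⟩ as functor, so S : ⟨⟨t, e⟩, ⟨⟨e, ⟨⟨t, e⟩, ⟨e, ⟨t, t⟩⟩⟩⟩, ⟨t, e⟩⟩⟩.

⟨⟨t, e⟩, ⟨⟨e, ⟨⟨t, e⟩, ⟨e, ⟨t, t⟩⟩⟩⟩, ⟨t, e⟩⟩⟩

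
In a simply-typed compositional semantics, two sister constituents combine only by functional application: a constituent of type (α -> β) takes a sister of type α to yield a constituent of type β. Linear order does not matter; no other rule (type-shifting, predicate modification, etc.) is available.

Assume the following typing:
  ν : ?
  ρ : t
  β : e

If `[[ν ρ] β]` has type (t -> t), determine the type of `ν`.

(t -> (e -> (t -> t)))

[[ν ρ] β] is required to be (t -> t). β : e cannot yield (t -> t) as functor, so [ν ρ] : (e -> (t -> t)).
[ν ρ] is required to be (e -> (t -> t)). ρ : t cannot yield (e -> (t -> t)) as functor, so ν : (t -> (e -> (t -> t))).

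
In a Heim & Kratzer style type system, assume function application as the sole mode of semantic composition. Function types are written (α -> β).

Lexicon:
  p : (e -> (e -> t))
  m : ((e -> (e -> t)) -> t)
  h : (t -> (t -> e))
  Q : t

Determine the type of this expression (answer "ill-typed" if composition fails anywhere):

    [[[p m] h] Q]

e

[p m]: functor m : ((e -> (e -> t)) -> t), argument p : (e -> (e -> t)); result t.
[[p m] h]: functor h : (t -> (t -> e)), argument [p m] : t; result (t -> e).
[[[p m] h] Q]: functor [[p m] h] : (t -> e), argument Q : t; result e.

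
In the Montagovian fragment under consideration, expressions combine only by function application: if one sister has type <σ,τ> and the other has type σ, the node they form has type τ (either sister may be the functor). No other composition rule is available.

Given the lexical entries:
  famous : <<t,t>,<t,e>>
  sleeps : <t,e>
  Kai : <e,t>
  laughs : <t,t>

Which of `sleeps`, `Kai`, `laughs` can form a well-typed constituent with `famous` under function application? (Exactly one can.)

sleeps : <t,e> — does not combine with famous.
Kai : <e,t> — does not combine with famous.
laughs — combines: famous : <<t,t>,<t,e>> takes laughs : <t,t> as argument, giving <t,e>.

laughs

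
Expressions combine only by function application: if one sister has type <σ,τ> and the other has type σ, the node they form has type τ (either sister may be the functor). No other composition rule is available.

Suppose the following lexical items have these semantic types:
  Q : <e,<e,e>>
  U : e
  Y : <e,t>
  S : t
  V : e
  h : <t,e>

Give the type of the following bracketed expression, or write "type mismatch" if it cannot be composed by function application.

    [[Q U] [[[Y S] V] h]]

At [Q U], Q : <e,<e,e>> takes U : e, giving <e,e>.
[Y S]: <e,t> and t cannot combine by function application — type clash.

type mismatch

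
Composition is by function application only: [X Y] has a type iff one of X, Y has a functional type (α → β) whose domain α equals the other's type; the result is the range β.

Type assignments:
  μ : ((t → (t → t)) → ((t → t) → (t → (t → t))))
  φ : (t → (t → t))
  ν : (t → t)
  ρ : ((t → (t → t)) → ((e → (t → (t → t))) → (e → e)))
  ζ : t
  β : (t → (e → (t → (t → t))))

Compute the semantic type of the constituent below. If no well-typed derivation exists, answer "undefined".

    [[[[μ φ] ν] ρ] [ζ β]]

(e → e)

At [μ φ], μ : ((t → (t → t)) → ((t → t) → (t → (t → t)))) takes φ : (t → (t → t)), giving ((t → t) → (t → (t → t))).
At [[μ φ] ν], [μ φ] : ((t → t) → (t → (t → t))) takes ν : (t → t), giving (t → (t → t)).
At [[[μ φ] ν] ρ], ρ : ((t → (t → t)) → ((e → (t → (t → t))) → (e → e))) takes [[μ φ] ν] : (t → (t → t)), giving ((e → (t → (t → t))) → (e → e)).
At [ζ β], β : (t → (e → (t → (t → t)))) takes ζ : t, giving (e → (t → (t → t))).
At [[[[μ φ] ν] ρ] [ζ β]], [[[μ φ] ν] ρ] : ((e → (t → (t → t))) → (e → e)) takes [ζ β] : (e → (t → (t → t))), giving (e → e).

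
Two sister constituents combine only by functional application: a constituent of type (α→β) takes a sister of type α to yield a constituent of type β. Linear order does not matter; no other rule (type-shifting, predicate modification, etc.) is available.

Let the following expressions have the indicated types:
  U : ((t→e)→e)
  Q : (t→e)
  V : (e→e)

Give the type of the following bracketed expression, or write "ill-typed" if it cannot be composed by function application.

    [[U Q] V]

[U Q] — U of type ((t→e)→e) combines with Q of type (t→e): type e.
[[U Q] V] — V of type (e→e) combines with [U Q] of type e: type e.

e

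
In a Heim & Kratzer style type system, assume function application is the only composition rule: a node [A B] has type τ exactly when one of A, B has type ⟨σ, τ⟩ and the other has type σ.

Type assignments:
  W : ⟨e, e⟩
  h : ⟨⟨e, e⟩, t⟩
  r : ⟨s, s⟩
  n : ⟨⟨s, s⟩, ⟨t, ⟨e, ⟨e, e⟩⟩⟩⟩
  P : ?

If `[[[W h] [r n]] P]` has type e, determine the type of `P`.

⟨⟨e, ⟨e, e⟩⟩, e⟩

[[[W h] [r n]] P] is required to be e. [[W h] [r n]] : ⟨e, ⟨e, e⟩⟩ cannot yield e as functor, so P : ⟨⟨e, ⟨e, e⟩⟩, e⟩.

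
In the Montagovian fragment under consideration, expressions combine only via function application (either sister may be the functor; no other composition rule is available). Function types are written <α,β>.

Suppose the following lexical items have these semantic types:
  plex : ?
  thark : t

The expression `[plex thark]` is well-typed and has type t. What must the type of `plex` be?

[plex thark] must have type t. The sister thark has type t; that is not a function onto t, so plex must be the functor, of type <t,t>.

<t,t>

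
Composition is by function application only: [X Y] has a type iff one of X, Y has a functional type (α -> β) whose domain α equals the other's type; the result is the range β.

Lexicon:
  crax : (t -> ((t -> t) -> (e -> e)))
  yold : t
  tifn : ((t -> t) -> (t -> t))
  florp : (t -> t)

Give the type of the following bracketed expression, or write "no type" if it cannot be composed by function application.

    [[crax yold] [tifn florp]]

(e -> e)

[crax yold]: (t -> ((t -> t) -> (e -> e))) applied to t yields ((t -> t) -> (e -> e)).
[tifn florp]: ((t -> t) -> (t -> t)) applied to (t -> t) yields (t -> t).
[[crax yold] [tifn florp]]: ((t -> t) -> (e -> e)) applied to (t -> t) yields (e -> e).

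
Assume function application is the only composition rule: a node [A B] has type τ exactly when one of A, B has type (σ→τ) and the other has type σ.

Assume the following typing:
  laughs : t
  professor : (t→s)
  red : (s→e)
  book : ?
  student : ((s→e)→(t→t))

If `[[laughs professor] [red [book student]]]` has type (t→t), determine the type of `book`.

For [[laughs professor] [red [book student]]] to have type (t→t) with [laughs professor] of type s, [red [book student]] must be the function: [red [book student]] : (s→(t→t)).
For [red [book student]] to have type (s→(t→t)) with red of type (s→e), [book student] must be the function: [book student] : ((s→e)→(s→(t→t))).
For [book student] to have type ((s→e)→(s→(t→t))) with student of type ((s→e)→(t→t)), book must be the function: book : (((s→e)→(t→t))→((s→e)→(s→(t→t)))).

(((s→e)→(t→t))→((s→e)→(s→(t→t))))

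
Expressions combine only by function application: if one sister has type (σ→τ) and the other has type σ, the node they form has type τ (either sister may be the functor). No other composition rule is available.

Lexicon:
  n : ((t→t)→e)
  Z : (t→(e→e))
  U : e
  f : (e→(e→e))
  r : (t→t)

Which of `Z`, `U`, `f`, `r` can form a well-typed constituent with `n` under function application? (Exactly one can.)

r

Z : (t→(e→e)) — does not combine with n.
U : e — does not combine with n.
f : (e→(e→e)) — does not combine with n.
r — combines: n : ((t→t)→e) takes r : (t→t) as argument, giving e.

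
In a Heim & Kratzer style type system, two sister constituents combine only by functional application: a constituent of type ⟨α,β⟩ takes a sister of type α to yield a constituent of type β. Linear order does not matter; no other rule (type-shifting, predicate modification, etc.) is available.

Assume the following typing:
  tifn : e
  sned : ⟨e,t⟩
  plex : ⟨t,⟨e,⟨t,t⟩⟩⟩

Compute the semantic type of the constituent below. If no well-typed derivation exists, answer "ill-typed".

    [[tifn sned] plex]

[tifn sned] — sned of type ⟨e,t⟩ combines with tifn of type e: type t.
[[tifn sned] plex] — plex of type ⟨t,⟨e,⟨t,t⟩⟩⟩ combines with [tifn sned] of type t: type ⟨e,⟨t,t⟩⟩.

⟨e,⟨t,t⟩⟩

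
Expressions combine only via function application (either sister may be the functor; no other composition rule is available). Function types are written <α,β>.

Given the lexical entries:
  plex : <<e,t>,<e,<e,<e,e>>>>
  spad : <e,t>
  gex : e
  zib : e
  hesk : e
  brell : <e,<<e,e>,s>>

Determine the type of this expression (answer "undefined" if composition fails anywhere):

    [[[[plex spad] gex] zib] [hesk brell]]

[plex spad]: plex is <<e,t>,<e,<e,<e,e>>>>, spad is <e,t>; result <e,<e,<e,e>>>.
[[plex spad] gex]: [plex spad] is <e,<e,<e,e>>>, gex is e; result <e,<e,e>>.
[[[plex spad] gex] zib]: [[plex spad] gex] is <e,<e,e>>, zib is e; result <e,e>.
[hesk brell]: brell is <e,<<e,e>,s>>, hesk is e; result <<e,e>,s>.
[[[[plex spad] gex] zib] [hesk brell]]: [hesk brell] is <<e,e>,s>, [[[plex spad] gex] zib] is <e,e>; result s.

s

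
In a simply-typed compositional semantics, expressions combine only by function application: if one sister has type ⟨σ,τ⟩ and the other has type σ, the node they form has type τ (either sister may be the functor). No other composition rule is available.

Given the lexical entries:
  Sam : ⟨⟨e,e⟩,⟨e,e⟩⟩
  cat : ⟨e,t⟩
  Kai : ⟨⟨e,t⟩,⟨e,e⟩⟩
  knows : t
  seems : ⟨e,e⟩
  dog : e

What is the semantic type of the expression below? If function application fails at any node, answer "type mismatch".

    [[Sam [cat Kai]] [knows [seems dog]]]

[cat Kai]: Kai is ⟨⟨e,t⟩,⟨e,e⟩⟩, cat is ⟨e,t⟩; result ⟨e,e⟩.
[Sam [cat Kai]]: Sam is ⟨⟨e,e⟩,⟨e,e⟩⟩, [cat Kai] is ⟨e,e⟩; result ⟨e,e⟩.
[seems dog]: seems is ⟨e,e⟩, dog is e; result e.
[knows [seems dog]]: t with e — neither is a function whose domain matches the other; composition fails here.

type mismatch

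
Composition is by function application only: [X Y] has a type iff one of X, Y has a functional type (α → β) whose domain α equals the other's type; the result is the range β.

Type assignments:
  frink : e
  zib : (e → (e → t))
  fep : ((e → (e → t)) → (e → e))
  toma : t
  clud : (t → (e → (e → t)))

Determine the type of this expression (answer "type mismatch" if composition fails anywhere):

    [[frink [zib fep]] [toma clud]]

(e → t)

[zib fep]: functor fep : ((e → (e → t)) → (e → e)), argument zib : (e → (e → t)); result (e → e).
[frink [zib fep]]: functor [zib fep] : (e → e), argument frink : e; result e.
[toma clud]: functor clud : (t → (e → (e → t))), argument toma : t; result (e → (e → t)).
[[frink [zib fep]] [toma clud]]: functor [toma clud] : (e → (e → t)), argument [frink [zib fep]] : e; result (e → t).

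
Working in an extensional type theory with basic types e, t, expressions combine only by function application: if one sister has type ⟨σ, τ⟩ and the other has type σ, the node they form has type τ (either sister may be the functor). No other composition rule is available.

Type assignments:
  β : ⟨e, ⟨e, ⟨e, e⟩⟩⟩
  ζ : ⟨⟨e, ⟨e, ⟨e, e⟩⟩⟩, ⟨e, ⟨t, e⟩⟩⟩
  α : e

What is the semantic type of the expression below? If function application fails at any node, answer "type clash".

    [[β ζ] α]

At [β ζ], ζ : ⟨⟨e, ⟨e, ⟨e, e⟩⟩⟩, ⟨e, ⟨t, e⟩⟩⟩ takes β : ⟨e, ⟨e, ⟨e, e⟩⟩⟩, giving ⟨e, ⟨t, e⟩⟩.
At [[β ζ] α], [β ζ] : ⟨e, ⟨t, e⟩⟩ takes α : e, giving ⟨t, e⟩.

⟨t, e⟩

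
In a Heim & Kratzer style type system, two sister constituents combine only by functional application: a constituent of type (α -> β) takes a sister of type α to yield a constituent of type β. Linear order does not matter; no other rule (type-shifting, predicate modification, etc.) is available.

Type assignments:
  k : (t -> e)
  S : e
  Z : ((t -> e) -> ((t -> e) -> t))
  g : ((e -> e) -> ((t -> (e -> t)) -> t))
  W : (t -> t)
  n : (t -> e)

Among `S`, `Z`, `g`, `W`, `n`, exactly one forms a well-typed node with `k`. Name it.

Z

S : e — does not combine with k.
Z — combines: Z : ((t -> e) -> ((t -> e) -> t)) takes k : (t -> e) as argument, giving ((t -> e) -> t).
g : ((e -> e) -> ((t -> (e -> t)) -> t)) — does not combine with k.
W : (t -> t) — does not combine with k.
n : (t -> e) — does not combine with k.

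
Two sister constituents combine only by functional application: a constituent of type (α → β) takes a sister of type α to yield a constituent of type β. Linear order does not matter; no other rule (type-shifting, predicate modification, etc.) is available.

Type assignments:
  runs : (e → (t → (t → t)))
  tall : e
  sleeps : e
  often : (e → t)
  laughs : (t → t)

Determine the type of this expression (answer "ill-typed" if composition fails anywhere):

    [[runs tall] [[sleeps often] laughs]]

[runs tall]: (e → (t → (t → t))) applied to e yields (t → (t → t)).
[sleeps often]: (e → t) applied to e yields t.
[[sleeps often] laughs]: (t → t) applied to t yields t.
[[runs tall] [[sleeps often] laughs]]: (t → (t → t)) applied to t yields (t → t).

(t → t)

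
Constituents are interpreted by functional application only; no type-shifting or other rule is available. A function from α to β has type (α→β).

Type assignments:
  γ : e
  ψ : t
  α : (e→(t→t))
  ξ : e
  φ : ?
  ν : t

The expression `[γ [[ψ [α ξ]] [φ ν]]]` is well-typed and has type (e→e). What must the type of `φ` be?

(t→(t→(e→(e→e))))

At [γ [[ψ [α ξ]] [φ ν]]] (required: (e→e)): γ is e, which is not a function with range (e→e); hence [[ψ [α ξ]] [φ ν]] is the functor — type (e→(e→e)).
At [[ψ [α ξ]] [φ ν]] (required: (e→(e→e))): [ψ [α ξ]] is t, which is not a function with range (e→(e→e)); hence [φ ν] is the functor — type (t→(e→(e→e))).
At [φ ν] (required: (t→(e→(e→e)))): ν is t, which is not a function with range (t→(e→(e→e))); hence φ is the functor — type (t→(t→(e→(e→e)))).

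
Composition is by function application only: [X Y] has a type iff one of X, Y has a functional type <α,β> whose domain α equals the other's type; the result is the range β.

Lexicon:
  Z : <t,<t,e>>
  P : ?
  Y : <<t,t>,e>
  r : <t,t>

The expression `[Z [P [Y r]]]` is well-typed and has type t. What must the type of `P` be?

<e,<<t,<t,e>>,t>>

[Z [P [Y r]]] must have type t. The sister Z has type <t,<t,e>>; that is not a function onto t, so [P [Y r]] must be the functor, of type <<t,<t,e>>,t>.
[P [Y r]] must have type <<t,<t,e>>,t>. The sister [Y r] has type e; that is not a function onto <<t,<t,e>>,t>, so P must be the functor, of type <e,<<t,<t,e>>,t>>.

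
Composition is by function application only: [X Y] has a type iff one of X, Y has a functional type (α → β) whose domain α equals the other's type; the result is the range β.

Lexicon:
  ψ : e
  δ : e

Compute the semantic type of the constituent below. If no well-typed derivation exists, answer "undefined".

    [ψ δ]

undefined

[ψ δ]: e and e cannot combine by function application — type clash.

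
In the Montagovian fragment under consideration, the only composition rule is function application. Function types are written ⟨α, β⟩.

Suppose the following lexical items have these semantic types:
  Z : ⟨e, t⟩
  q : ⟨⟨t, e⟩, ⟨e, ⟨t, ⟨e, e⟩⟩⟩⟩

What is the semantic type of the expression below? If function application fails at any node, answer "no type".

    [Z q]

[Z q]: ⟨e, t⟩ and ⟨⟨t, e⟩, ⟨e, ⟨t, ⟨e, e⟩⟩⟩⟩ cannot combine by function application — type clash.

no type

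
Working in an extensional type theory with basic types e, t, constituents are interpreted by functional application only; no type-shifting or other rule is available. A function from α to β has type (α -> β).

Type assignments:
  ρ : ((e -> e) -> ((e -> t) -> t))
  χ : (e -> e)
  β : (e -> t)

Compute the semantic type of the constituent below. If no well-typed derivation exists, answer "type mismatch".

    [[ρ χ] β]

t

At [ρ χ], ρ : ((e -> e) -> ((e -> t) -> t)) takes χ : (e -> e), giving ((e -> t) -> t).
At [[ρ χ] β], [ρ χ] : ((e -> t) -> t) takes β : (e -> t), giving t.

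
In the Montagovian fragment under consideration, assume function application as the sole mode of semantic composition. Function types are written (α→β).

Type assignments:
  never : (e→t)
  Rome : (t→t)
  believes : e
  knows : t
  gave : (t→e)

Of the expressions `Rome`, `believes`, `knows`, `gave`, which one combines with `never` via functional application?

believes

Rome : (t→t) — neither side's domain matches the other.
believes — combines: never : (e→t) takes believes : e as argument, giving t.
knows : t — neither side's domain matches the other.
gave : (t→e) — neither side's domain matches the other.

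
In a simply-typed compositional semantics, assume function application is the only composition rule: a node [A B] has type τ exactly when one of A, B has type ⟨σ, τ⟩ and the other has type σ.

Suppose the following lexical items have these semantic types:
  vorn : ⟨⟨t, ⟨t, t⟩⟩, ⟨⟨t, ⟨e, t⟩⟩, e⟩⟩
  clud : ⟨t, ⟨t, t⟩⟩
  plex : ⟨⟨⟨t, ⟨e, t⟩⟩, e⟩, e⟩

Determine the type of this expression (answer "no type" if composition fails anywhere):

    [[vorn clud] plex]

e

At [vorn clud], vorn : ⟨⟨t, ⟨t, t⟩⟩, ⟨⟨t, ⟨e, t⟩⟩, e⟩⟩ takes clud : ⟨t, ⟨t, t⟩⟩, giving ⟨⟨t, ⟨e, t⟩⟩, e⟩.
At [[vorn clud] plex], plex : ⟨⟨⟨t, ⟨e, t⟩⟩, e⟩, e⟩ takes [vorn clud] : ⟨⟨t, ⟨e, t⟩⟩, e⟩, giving e.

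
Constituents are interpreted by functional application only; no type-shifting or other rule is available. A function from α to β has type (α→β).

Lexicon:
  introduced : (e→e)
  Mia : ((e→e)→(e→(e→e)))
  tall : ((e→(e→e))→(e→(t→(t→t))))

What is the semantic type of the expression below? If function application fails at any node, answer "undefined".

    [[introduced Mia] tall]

[introduced Mia]: ((e→e)→(e→(e→e))) applied to (e→e) yields (e→(e→e)).
[[introduced Mia] tall]: ((e→(e→e))→(e→(t→(t→t)))) applied to (e→(e→e)) yields (e→(t→(t→t))).

(e→(t→(t→t)))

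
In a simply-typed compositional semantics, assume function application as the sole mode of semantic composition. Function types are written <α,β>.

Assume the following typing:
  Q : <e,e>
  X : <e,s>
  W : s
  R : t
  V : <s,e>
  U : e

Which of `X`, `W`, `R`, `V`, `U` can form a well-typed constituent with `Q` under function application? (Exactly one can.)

X : <e,s> — no; Q wants e, and X wants e.
W : s — no; Q wants e, and W wants nothing (atomic).
R : t — no; Q wants e, and R wants nothing (atomic).
V : <s,e> — no; Q wants e, and V wants s.
U — combines: Q : <e,e> takes U : e as argument, giving e.

U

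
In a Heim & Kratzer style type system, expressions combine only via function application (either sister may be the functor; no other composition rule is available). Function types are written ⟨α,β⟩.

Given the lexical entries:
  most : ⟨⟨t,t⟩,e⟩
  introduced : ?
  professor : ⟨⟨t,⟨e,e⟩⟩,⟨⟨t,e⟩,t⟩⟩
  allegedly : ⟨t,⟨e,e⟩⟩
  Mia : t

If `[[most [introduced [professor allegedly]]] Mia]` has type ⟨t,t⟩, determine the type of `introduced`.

For [[most [introduced [professor allegedly]]] Mia] to have type ⟨t,t⟩ with Mia of type t, [most [introduced [professor allegedly]]] must be the function: [most [introduced [professor allegedly]]] : ⟨t,⟨t,t⟩⟩.
For [most [introduced [professor allegedly]]] to have type ⟨t,⟨t,t⟩⟩ with most of type ⟨⟨t,t⟩,e⟩, [introduced [professor allegedly]] must be the function: [introduced [professor allegedly]] : ⟨⟨⟨t,t⟩,e⟩,⟨t,⟨t,t⟩⟩⟩.
For [introduced [professor allegedly]] to have type ⟨⟨⟨t,t⟩,e⟩,⟨t,⟨t,t⟩⟩⟩ with [professor allegedly] of type ⟨⟨t,e⟩,t⟩, introduced must be the function: introduced : ⟨⟨⟨t,e⟩,t⟩,⟨⟨⟨t,t⟩,e⟩,⟨t,⟨t,t⟩⟩⟩⟩.

⟨⟨⟨t,e⟩,t⟩,⟨⟨⟨t,t⟩,e⟩,⟨t,⟨t,t⟩⟩⟩⟩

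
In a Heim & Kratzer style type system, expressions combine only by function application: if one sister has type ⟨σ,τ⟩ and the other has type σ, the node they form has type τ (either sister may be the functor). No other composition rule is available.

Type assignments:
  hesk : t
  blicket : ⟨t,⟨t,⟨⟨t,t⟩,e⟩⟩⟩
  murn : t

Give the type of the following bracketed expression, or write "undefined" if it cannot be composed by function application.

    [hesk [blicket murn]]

[blicket murn] — blicket of type ⟨t,⟨t,⟨⟨t,t⟩,e⟩⟩⟩ combines with murn of type t: type ⟨t,⟨⟨t,t⟩,e⟩⟩.
[hesk [blicket murn]] — [blicket murn] of type ⟨t,⟨⟨t,t⟩,e⟩⟩ combines with hesk of type t: type ⟨⟨t,t⟩,e⟩.

⟨⟨t,t⟩,e⟩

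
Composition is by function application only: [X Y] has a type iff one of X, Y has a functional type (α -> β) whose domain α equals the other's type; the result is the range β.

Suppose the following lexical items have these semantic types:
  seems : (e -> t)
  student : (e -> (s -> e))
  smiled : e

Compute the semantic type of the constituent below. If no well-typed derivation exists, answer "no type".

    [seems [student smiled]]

no type

[student smiled]: (e -> (s -> e)) applied to e yields (s -> e).
[seems [student smiled]]: (e -> t) and (s -> e) cannot combine by function application — type clash.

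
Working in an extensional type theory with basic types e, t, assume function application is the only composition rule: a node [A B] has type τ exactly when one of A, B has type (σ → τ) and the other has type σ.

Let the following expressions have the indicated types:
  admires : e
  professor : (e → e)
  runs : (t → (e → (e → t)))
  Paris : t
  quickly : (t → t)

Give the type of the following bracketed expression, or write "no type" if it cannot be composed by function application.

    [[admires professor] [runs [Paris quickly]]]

[admires professor] — professor of type (e → e) combines with admires of type e: type e.
[Paris quickly] — quickly of type (t → t) combines with Paris of type t: type t.
[runs [Paris quickly]] — runs of type (t → (e → (e → t))) combines with [Paris quickly] of type t: type (e → (e → t)).
[[admires professor] [runs [Paris quickly]]] — [runs [Paris quickly]] of type (e → (e → t)) combines with [admires professor] of type e: type (e → t).

(e → t)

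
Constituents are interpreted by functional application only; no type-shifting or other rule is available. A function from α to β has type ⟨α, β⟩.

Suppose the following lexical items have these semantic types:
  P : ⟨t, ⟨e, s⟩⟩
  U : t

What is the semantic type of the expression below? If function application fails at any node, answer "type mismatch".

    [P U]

At [P U], P : ⟨t, ⟨e, s⟩⟩ takes U : t, giving ⟨e, s⟩.

⟨e, s⟩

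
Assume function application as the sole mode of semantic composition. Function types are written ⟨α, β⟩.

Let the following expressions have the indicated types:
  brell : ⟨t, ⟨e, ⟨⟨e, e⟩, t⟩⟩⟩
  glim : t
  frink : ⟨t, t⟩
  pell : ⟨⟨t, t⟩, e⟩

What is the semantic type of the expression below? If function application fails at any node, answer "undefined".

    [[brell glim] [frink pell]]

[brell glim] — brell of type ⟨t, ⟨e, ⟨⟨e, e⟩, t⟩⟩⟩ combines with glim of type t: type ⟨e, ⟨⟨e, e⟩, t⟩⟩.
[frink pell] — pell of type ⟨⟨t, t⟩, e⟩ combines with frink of type ⟨t, t⟩: type e.
[[brell glim] [frink pell]] — [brell glim] of type ⟨e, ⟨⟨e, e⟩, t⟩⟩ combines with [frink pell] of type e: type ⟨⟨e, e⟩, t⟩.

⟨⟨e, e⟩, t⟩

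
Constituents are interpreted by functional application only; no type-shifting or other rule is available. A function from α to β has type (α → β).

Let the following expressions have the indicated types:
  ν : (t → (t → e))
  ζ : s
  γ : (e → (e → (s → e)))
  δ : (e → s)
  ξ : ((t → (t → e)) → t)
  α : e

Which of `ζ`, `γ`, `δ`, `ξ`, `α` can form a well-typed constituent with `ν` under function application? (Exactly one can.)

ζ : s — no; ν wants t, and ζ wants nothing (atomic).
γ : (e → (e → (s → e))) — no; ν wants t, and γ wants e.
δ : (e → s) — no; ν wants t, and δ wants e.
ξ — combines: ξ : ((t → (t → e)) → t) takes ν : (t → (t → e)) as argument, giving t.
α : e — no; ν wants t, and α wants nothing (atomic).

ξ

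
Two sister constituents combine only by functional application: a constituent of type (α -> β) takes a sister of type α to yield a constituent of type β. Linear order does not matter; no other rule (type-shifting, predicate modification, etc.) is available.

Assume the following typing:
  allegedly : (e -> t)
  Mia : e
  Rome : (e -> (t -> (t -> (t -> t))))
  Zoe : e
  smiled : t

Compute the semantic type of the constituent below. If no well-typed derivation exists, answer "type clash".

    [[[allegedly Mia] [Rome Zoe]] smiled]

[allegedly Mia] — allegedly of type (e -> t) combines with Mia of type e: type t.
[Rome Zoe] — Rome of type (e -> (t -> (t -> (t -> t)))) combines with Zoe of type e: type (t -> (t -> (t -> t))).
[[allegedly Mia] [Rome Zoe]] — [Rome Zoe] of type (t -> (t -> (t -> t))) combines with [allegedly Mia] of type t: type (t -> (t -> t)).
[[[allegedly Mia] [Rome Zoe]] smiled] — [[allegedly Mia] [Rome Zoe]] of type (t -> (t -> t)) combines with smiled of type t: type (t -> t).

(t -> t)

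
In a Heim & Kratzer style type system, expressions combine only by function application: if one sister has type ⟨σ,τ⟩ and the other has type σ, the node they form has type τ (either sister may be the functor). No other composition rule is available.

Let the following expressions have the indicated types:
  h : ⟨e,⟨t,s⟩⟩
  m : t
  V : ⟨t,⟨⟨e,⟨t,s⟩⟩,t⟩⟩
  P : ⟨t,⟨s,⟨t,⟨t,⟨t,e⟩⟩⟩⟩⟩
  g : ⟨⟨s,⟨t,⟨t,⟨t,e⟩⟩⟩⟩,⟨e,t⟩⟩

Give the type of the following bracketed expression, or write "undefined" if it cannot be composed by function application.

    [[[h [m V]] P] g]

⟨e,t⟩

[m V]: functor V : ⟨t,⟨⟨e,⟨t,s⟩⟩,t⟩⟩, argument m : t; result ⟨⟨e,⟨t,s⟩⟩,t⟩.
[h [m V]]: functor [m V] : ⟨⟨e,⟨t,s⟩⟩,t⟩, argument h : ⟨e,⟨t,s⟩⟩; result t.
[[h [m V]] P]: functor P : ⟨t,⟨s,⟨t,⟨t,⟨t,e⟩⟩⟩⟩⟩, argument [h [m V]] : t; result ⟨s,⟨t,⟨t,⟨t,e⟩⟩⟩⟩.
[[[h [m V]] P] g]: functor g : ⟨⟨s,⟨t,⟨t,⟨t,e⟩⟩⟩⟩,⟨e,t⟩⟩, argument [[h [m V]] P] : ⟨s,⟨t,⟨t,⟨t,e⟩⟩⟩⟩; result ⟨e,t⟩.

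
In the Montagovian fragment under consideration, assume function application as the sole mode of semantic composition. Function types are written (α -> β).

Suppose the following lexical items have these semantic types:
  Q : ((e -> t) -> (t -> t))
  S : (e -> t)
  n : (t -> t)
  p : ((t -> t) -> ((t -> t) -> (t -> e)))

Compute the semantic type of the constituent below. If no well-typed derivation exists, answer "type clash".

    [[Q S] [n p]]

(t -> e)

At [Q S], Q : ((e -> t) -> (t -> t)) takes S : (e -> t), giving (t -> t).
At [n p], p : ((t -> t) -> ((t -> t) -> (t -> e))) takes n : (t -> t), giving ((t -> t) -> (t -> e)).
At [[Q S] [n p]], [n p] : ((t -> t) -> (t -> e)) takes [Q S] : (t -> t), giving (t -> e).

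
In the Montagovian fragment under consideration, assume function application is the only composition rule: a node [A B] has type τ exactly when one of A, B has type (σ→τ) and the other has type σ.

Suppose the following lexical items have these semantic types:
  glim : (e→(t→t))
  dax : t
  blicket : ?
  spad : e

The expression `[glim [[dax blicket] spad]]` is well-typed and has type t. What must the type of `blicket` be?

[glim [[dax blicket] spad]] must have type t. The sister glim has type (e→(t→t)); that is not a function onto t, so [[dax blicket] spad] must be the functor, of type ((e→(t→t))→t).
[[dax blicket] spad] must have type ((e→(t→t))→t). The sister spad has type e; that is not a function onto ((e→(t→t))→t), so [dax blicket] must be the functor, of type (e→((e→(t→t))→t)).
[dax blicket] must have type (e→((e→(t→t))→t)). The sister dax has type t; that is not a function onto (e→((e→(t→t))→t)), so blicket must be the functor, of type (t→(e→((e→(t→t))→t))).

(t→(e→((e→(t→t))→t)))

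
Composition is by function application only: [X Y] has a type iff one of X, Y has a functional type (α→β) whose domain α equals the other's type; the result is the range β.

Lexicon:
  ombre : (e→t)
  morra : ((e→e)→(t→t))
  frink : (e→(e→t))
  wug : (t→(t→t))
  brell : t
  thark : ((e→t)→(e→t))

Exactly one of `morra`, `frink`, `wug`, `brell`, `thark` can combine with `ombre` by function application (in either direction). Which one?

morra : ((e→e)→(t→t)) — neither side's domain matches the other.
frink : (e→(e→t)) — neither side's domain matches the other.
wug : (t→(t→t)) — neither side's domain matches the other.
brell : t — neither side's domain matches the other.
thark — combines: thark : ((e→t)→(e→t)) takes ombre : (e→t) as argument, giving (e→t).

thark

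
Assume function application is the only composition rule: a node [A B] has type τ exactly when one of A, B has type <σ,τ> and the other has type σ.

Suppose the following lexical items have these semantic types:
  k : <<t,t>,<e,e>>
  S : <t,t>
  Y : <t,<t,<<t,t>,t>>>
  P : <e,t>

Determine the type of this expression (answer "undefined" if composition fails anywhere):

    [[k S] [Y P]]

undefined

[k S]: k is <<t,t>,<e,e>>, S is <t,t>; result <e,e>.
[Y P]: <t,<t,<<t,t>,t>>> and <e,t> cannot combine by function application — type clash.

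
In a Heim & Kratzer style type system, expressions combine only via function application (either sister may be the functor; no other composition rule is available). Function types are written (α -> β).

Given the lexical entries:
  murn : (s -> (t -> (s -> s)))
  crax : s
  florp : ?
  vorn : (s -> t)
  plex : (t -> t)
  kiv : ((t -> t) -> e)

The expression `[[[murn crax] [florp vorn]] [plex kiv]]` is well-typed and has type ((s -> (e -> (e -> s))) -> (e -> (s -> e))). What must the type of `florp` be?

((s -> t) -> ((t -> (s -> s)) -> (e -> ((s -> (e -> (e -> s))) -> (e -> (s -> e))))))

For [[[murn crax] [florp vorn]] [plex kiv]] to have type ((s -> (e -> (e -> s))) -> (e -> (s -> e))) with [plex kiv] of type e, [[murn crax] [florp vorn]] must be the function: [[murn crax] [florp vorn]] : (e -> ((s -> (e -> (e -> s))) -> (e -> (s -> e)))).
For [[murn crax] [florp vorn]] to have type (e -> ((s -> (e -> (e -> s))) -> (e -> (s -> e)))) with [murn crax] of type (t -> (s -> s)), [florp vorn] must be the function: [florp vorn] : ((t -> (s -> s)) -> (e -> ((s -> (e -> (e -> s))) -> (e -> (s -> e))))).
For [florp vorn] to have type ((t -> (s -> s)) -> (e -> ((s -> (e -> (e -> s))) -> (e -> (s -> e))))) with vorn of type (s -> t), florp must be the function: florp : ((s -> t) -> ((t -> (s -> s)) -> (e -> ((s -> (e -> (e -> s))) -> (e -> (s -> e)))))).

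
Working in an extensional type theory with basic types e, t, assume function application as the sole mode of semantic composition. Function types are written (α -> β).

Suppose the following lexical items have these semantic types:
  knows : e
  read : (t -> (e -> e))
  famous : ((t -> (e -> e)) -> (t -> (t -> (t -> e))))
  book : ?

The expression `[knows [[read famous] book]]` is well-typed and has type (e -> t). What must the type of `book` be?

[knows [[read famous] book]] is required to be (e -> t). knows : e cannot yield (e -> t) as functor, so [[read famous] book] : (e -> (e -> t)).
[[read famous] book] is required to be (e -> (e -> t)). [read famous] : (t -> (t -> (t -> e))) cannot yield (e -> (e -> t)) as functor, so book : ((t -> (t -> (t -> e))) -> (e -> (e -> t))).

((t -> (t -> (t -> e))) -> (e -> (e -> t)))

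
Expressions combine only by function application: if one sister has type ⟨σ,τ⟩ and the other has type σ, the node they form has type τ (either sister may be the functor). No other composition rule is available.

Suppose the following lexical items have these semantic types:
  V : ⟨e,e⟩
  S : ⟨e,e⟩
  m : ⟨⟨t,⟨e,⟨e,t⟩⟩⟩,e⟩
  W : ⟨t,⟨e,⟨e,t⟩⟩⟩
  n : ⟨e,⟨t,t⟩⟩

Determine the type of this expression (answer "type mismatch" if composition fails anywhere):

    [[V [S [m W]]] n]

[m W]: ⟨⟨t,⟨e,⟨e,t⟩⟩⟩,e⟩ applied to ⟨t,⟨e,⟨e,t⟩⟩⟩ yields e.
[S [m W]]: ⟨e,e⟩ applied to e yields e.
[V [S [m W]]]: ⟨e,e⟩ applied to e yields e.
[[V [S [m W]]] n]: ⟨e,⟨t,t⟩⟩ applied to e yields ⟨t,t⟩.

⟨t,t⟩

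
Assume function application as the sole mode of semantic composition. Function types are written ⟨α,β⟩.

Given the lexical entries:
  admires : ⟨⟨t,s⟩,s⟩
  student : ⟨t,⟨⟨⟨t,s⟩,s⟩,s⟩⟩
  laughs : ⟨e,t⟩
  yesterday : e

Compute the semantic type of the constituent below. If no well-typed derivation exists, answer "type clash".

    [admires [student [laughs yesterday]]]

[laughs yesterday]: laughs is ⟨e,t⟩, yesterday is e; result t.
[student [laughs yesterday]]: student is ⟨t,⟨⟨⟨t,s⟩,s⟩,s⟩⟩, [laughs yesterday] is t; result ⟨⟨⟨t,s⟩,s⟩,s⟩.
[admires [student [laughs yesterday]]]: [student [laughs yesterday]] is ⟨⟨⟨t,s⟩,s⟩,s⟩, admires is ⟨⟨t,s⟩,s⟩; result s.

s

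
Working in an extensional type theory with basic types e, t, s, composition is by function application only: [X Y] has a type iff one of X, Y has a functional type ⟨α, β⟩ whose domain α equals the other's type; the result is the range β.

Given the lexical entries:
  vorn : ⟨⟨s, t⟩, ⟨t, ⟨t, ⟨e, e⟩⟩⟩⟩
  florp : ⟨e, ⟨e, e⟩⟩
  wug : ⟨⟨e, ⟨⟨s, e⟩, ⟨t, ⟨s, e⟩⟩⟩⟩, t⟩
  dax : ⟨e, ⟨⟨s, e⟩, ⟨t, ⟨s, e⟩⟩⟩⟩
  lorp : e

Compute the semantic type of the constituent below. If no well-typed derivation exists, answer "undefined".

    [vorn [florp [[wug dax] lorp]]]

undefined

[wug dax]: wug is ⟨⟨e, ⟨⟨s, e⟩, ⟨t, ⟨s, e⟩⟩⟩⟩, t⟩, dax is ⟨e, ⟨⟨s, e⟩, ⟨t, ⟨s, e⟩⟩⟩⟩; result t.
At [[wug dax] lorp]: neither t nor e can take the other as argument; the node is ill-typed.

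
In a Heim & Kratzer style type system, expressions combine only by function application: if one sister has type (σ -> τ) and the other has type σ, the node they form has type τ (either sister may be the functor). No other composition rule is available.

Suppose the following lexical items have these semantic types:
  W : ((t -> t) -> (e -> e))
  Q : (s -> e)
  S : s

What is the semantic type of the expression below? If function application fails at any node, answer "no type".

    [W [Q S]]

no type

[Q S] — Q of type (s -> e) combines with S of type s: type e.
At [W [Q S]]: neither ((t -> t) -> (e -> e)) nor e can take the other as argument; the node is ill-typed.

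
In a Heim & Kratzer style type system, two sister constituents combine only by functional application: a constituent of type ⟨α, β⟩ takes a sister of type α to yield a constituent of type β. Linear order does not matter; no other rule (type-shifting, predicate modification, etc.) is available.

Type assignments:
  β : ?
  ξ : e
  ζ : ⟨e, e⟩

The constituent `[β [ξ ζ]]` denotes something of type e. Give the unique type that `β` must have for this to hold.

⟨e, e⟩

At [β [ξ ζ]] (required: e): [ξ ζ] is e, which is not a function with range e; hence β is the functor — type ⟨e, e⟩.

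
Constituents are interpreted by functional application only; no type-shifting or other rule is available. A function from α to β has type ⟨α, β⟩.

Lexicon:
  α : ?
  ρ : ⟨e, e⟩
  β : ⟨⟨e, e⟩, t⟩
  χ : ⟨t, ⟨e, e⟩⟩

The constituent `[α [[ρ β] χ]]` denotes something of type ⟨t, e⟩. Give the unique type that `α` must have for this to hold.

For [α [[ρ β] χ]] to have type ⟨t, e⟩ with [[ρ β] χ] of type ⟨e, e⟩, α must be the function: α : ⟨⟨e, e⟩, ⟨t, e⟩⟩.

⟨⟨e, e⟩, ⟨t, e⟩⟩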